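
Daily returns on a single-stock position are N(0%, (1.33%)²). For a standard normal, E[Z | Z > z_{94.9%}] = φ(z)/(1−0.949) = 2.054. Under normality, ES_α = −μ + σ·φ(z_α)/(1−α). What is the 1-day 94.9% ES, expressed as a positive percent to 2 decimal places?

2.73%

ES = 1.33% × 2.054 = 2.732%.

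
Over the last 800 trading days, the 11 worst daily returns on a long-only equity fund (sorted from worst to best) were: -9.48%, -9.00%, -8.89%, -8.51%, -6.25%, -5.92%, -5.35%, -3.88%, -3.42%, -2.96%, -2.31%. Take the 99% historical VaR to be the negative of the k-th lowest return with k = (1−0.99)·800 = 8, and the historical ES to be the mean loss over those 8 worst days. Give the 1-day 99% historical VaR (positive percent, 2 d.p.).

3.88%

k = 8; the 8th lowest return is -3.88%, so VaR = 3.88%.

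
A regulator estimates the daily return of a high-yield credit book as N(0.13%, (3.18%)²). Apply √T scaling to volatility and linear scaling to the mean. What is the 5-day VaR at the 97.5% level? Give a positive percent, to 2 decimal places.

At 97.5%, z = 1.960.
σ_{5d} = 3.18% × √5 = 7.111%; μ_{5d} = 5 × 0.13% = 0.650%.
VaR = −(0.650%) + 1.960 × 7.111% = 13.288%.

13.29%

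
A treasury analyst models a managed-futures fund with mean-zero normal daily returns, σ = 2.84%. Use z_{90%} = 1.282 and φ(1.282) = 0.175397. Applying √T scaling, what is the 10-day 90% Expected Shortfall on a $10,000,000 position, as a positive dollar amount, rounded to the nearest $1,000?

$1,575,000

σ_{10d} = 2.84% × √10 = 8.981%.
ES multiplier = φ(z)/(1−α) = 0.175397/0.1 = 1.754.
ES = 8.981% × 1.754 = 15.753%; on $10,000,000: $1,575,300.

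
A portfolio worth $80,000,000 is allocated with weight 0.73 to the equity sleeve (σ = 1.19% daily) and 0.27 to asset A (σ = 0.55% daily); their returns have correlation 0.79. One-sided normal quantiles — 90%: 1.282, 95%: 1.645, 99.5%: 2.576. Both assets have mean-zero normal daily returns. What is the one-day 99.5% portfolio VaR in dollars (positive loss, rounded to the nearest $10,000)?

σ_p² = 0.73²·1.19² + 0.27²·0.55² + 2·0.79·0.73·0.27·1.19·0.55 = 0.9805 (%²).
σ_p = √0.9805 = 0.990%.
VaR = 2.576 × 0.990% = 2.550%; on $80,000,000 that is $2,040,000.

$2,040,000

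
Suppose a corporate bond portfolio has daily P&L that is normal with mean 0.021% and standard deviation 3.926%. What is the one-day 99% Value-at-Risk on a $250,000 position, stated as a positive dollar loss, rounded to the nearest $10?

At 99% one-sided, z = 2.326.
VaR = −μ + z·σ = −(0.021%) + 2.326 × 3.926% = 9.111%.
On $250,000: 0.09111 × $250,000 = $22,778.

$22,780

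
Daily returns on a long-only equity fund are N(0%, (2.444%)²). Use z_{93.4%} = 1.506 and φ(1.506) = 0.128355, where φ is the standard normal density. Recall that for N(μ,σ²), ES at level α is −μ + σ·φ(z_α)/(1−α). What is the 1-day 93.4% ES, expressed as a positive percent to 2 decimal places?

Tail multiplier: φ(z)/(1−α) = 0.128355 / 0.066 = 1.945.
ES = 2.444% × 1.945 = 4.754%.

4.75%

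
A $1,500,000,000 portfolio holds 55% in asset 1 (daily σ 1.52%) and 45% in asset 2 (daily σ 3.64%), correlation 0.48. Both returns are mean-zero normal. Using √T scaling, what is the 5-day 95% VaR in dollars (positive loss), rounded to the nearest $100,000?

σ_p = √(0.55²·1.52² + 0.45²·3.64² + 2·0.48·0.55·0.45·1.52·3.64) = 2.167%.
σ_{5d} = 2.167% × √5 = 4.846%.
z(95%) = 1.645.
VaR = 1.645 × 4.846% = 7.972%; on $1,500,000,000 that is $119,580,000.

$119,600,000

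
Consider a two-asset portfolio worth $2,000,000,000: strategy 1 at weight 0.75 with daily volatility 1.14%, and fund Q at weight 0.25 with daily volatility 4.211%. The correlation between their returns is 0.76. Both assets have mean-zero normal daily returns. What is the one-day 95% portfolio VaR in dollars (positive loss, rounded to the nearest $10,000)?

σ_p² = 0.75²·1.14² + 0.25²·4.211² + 2·0.76·0.75·0.25·1.14·4.211 = 3.2075 (%²).
σ_p = √3.2075 = 1.791%.
At 95%, z = 1.645.
VaR = 1.645 × 1.791% = 2.946%; on $2,000,000,000 that is $58,920,000.

$58,920,000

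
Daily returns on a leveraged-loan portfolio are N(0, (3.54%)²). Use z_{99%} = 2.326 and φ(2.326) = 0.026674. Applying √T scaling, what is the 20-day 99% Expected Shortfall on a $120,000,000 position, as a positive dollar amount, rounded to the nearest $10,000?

σ_{20d} = 3.54% × √20 = 15.831%.
ES multiplier = φ(z)/(1−α) = 0.026674/0.01 = 2.667.
ES = 15.831% × 2.667 = 42.221%; on $120,000,000: $50,665,200.

$50,670,000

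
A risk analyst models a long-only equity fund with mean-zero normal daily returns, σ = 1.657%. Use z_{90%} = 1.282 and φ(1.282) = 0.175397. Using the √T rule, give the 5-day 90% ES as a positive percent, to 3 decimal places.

6.499%

σ_{5d} = 1.657% × √5 = 3.705%.
ES multiplier = φ(z)/(1−α) = 0.175397/0.1 = 1.754.
ES = 3.705% × 1.754 = 6.499%.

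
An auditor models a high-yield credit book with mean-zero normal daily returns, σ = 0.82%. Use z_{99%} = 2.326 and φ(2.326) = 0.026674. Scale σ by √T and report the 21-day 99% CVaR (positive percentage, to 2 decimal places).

10.02%

σ_{21d} = 0.82% × √21 = 3.758%.
ES multiplier = φ(z)/(1−α) = 0.026674/0.01 = 2.667.
ES = 3.758% × 2.667 = 10.023%.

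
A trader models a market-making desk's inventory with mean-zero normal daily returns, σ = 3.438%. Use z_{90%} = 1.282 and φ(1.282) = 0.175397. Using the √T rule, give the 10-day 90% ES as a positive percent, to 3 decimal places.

19.069%

σ_{10d} = 3.438% × √10 = 10.872%.
ES multiplier = φ(z)/(1−α) = 0.175397/0.1 = 1.754.
ES = 10.872% × 1.754 = 19.069%.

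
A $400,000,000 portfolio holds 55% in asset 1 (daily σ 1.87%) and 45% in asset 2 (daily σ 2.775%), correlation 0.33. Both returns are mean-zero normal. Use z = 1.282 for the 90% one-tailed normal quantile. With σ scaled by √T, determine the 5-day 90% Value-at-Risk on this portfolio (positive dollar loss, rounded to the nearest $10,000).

σ_p = √(0.55²·1.87² + 0.45²·2.775² + 2·0.33·0.55·0.45·1.87·2.775) = 1.861%.
σ_{5d} = 1.861% × √5 = 4.161%.
VaR = 1.282 × 4.161% = 5.334%; on $400,000,000 that is $21,336,000.

$21,340,000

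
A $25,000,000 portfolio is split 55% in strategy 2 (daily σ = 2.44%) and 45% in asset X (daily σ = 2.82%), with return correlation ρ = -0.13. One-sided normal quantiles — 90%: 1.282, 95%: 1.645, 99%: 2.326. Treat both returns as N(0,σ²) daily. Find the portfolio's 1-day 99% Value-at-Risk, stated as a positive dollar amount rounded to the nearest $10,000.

σ_p² = 0.55²·2.44² + 0.45²·2.82² + 2·-0.13·0.55·0.45·2.44·2.82 = 2.9685 (%²).
σ_p = √2.9685 = 1.723%.
VaR = 2.326 × 1.723% = 4.008%; on $25,000,000 that is $1,002,000.

$1,000,000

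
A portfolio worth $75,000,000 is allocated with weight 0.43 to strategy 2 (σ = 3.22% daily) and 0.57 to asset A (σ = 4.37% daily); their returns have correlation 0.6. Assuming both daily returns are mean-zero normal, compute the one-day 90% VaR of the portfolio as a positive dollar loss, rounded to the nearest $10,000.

$3,370,000

σ_p² = 0.43²·3.22² + 0.57²·4.37² + 2·0.6·0.43·0.57·3.22·4.37 = 12.2604 (%²).
σ_p = √12.2604 = 3.501%.
At 90%, z = 1.282.
VaR = 1.282 × 3.501% = 4.488%; on $75,000,000 that is $3,366,000.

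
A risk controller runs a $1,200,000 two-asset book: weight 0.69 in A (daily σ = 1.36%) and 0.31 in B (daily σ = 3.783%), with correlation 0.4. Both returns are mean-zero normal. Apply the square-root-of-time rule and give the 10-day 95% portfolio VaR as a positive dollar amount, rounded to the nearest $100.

σ_p = √(0.69²·1.36² + 0.31²·3.783² + 2·0.4·0.69·0.31·1.36·3.783) = 1.771%.
σ_{10d} = 1.771% × √10 = 5.600%.
z(95%) = 1.645.
VaR = 1.645 × 5.600% = 9.212%; on $1,200,000 that is $110,544.

$110,500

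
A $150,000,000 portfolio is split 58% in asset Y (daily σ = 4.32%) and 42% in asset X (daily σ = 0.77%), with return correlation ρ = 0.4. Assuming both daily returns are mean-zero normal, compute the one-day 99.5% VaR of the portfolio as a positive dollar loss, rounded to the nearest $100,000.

σ_p² = 0.58²·4.32² + 0.42²·0.77² + 2·0.4·0.58·0.42·4.32·0.77 = 7.0309 (%²).
σ_p = √7.0309 = 2.652%.
At 99.5%, z = 2.576.
VaR = 2.576 × 2.652% = 6.832%; on $150,000,000 that is $10,248,000.

$10,200,000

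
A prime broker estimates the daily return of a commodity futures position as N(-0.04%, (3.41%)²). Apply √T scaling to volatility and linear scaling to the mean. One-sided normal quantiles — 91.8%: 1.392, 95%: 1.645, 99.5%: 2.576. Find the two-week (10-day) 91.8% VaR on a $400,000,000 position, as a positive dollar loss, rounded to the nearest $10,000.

σ_{10d} = 3.41% × √10 = 10.783%; μ_{10d} = 10 × -0.04% = -0.400%.
VaR = −(-0.400%) + 1.392 × 10.783% = 15.410%.
On $400,000,000: 0.15410 × $400,000,000 = $61,640,000.

$61,640,000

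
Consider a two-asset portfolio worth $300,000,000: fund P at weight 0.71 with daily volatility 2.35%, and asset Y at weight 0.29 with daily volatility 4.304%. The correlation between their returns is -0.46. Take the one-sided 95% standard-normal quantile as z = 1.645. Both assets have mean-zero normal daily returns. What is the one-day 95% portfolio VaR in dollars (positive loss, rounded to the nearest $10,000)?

$7,690,000

σ_p² = 0.71²·2.35² + 0.29²·4.304² + 2·-0.46·0.71·0.29·2.35·4.304 = 2.4258 (%²).
σ_p = √2.4258 = 1.558%.
VaR = 1.645 × 1.558% = 2.563%; on $300,000,000 that is $7,689,000.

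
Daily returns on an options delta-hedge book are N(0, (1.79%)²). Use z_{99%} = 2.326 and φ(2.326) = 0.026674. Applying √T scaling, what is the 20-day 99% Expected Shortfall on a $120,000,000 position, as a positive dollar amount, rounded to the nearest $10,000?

$25,620,000

σ_{20d} = 1.79% × √20 = 8.005%.
ES multiplier = φ(z)/(1−α) = 0.026674/0.01 = 2.667.
ES = 8.005% × 2.667 = 21.349%; on $120,000,000: $25,618,800.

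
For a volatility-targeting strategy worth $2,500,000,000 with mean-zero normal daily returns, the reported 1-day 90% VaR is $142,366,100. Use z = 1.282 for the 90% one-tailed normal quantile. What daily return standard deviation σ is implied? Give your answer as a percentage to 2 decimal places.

4.44%

VaR as a fraction: $142,366,100 / $2,500,000,000 = 5.695%.
σ = VaR / z = 5.695% / 1.282 = 4.442%.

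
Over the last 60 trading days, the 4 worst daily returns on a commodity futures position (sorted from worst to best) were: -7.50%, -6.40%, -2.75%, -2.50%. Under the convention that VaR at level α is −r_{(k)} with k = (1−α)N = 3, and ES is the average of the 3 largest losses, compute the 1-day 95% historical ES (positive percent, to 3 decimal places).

The 3 worst returns sum to -16.65%.
ES = −(-16.65%) / 3 = 5.55% ≈ 5.550%.

5.550%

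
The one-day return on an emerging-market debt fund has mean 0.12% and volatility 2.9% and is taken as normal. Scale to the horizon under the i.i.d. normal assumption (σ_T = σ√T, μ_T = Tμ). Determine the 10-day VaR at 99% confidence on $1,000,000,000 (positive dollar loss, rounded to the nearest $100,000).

$201,300,000

At 99%, z = 2.326.
σ_{10d} = 2.9% × √10 = 9.171%; μ_{10d} = 10 × 0.12% = 1.200%.
VaR = −(1.200%) + 2.326 × 9.171% = 20.132%.
On $1,000,000,000: 0.20132 × $1,000,000,000 = $201,320,000.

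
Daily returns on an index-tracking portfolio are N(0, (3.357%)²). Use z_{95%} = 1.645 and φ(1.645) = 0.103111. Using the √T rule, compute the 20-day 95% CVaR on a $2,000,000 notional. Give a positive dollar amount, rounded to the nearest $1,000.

σ_{20d} = 3.357% × √20 = 15.013%.
ES multiplier = φ(z)/(1−α) = 0.103111/0.05 = 2.062.
ES = 15.013% × 2.062 = 30.957%; on $2,000,000: $619,140.

$619,000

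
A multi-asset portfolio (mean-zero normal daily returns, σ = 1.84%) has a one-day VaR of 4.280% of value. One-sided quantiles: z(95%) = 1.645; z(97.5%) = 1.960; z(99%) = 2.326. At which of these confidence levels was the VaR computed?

Implied z = VaR/σ = 4.280 / 1.84 = 2.326.
This matches z(99%) = 2.326.

99%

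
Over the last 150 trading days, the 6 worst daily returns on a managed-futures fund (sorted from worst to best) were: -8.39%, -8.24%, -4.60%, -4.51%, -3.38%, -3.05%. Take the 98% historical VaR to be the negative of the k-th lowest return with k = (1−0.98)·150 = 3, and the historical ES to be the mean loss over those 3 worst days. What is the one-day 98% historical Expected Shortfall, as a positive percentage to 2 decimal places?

The 3 worst returns sum to -21.23%.
ES = −(-21.23%) / 3 = 7.0766…% ≈ 7.08%.

7.08%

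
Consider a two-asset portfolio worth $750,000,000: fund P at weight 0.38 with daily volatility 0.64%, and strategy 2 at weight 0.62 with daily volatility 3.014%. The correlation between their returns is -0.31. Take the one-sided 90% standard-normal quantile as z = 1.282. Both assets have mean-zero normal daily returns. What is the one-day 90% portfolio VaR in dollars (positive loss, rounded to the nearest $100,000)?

$17,400,000

σ_p² = 0.38²·0.64² + 0.62²·3.014² + 2·-0.31·0.38·0.62·0.64·3.014 = 3.2693 (%²).
σ_p = √3.2693 = 1.808%.
VaR = 1.282 × 1.808% = 2.318%; on $750,000,000 that is $17,385,000.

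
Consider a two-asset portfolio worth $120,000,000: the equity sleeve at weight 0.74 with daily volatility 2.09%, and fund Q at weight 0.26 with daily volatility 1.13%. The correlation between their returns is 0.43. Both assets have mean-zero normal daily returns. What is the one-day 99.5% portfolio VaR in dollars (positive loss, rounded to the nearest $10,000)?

$5,240,000

σ_p² = 0.74²·2.09² + 0.26²·1.13² + 2·0.43·0.74·0.26·2.09·1.13 = 2.8691 (%²).
σ_p = √2.8691 = 1.694%.
At 99.5%, z = 2.576.
VaR = 2.576 × 1.694% = 4.364%; on $120,000,000 that is $5,236,800.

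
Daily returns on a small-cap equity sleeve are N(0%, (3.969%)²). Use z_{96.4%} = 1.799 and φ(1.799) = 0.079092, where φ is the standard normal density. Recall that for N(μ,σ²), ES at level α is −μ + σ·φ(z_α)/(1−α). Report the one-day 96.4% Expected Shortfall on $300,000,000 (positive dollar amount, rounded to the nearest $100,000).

$26,200,000

Tail multiplier: φ(z)/(1−α) = 0.079092 / 0.036 = 2.197.
ES = 3.969% × 2.197 = 8.720%.
On $300,000,000: 0.08720 × $300,000,000 = $26,160,000.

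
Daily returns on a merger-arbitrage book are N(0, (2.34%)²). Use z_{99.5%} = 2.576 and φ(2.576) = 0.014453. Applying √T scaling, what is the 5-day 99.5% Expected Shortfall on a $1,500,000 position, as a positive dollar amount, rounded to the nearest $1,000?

$227,000

σ_{5d} = 2.34% × √5 = 5.232%.
ES multiplier = φ(z)/(1−α) = 0.014453/0.005 = 2.891.
ES = 5.232% × 2.891 = 15.126%; on $1,500,000: $226,890.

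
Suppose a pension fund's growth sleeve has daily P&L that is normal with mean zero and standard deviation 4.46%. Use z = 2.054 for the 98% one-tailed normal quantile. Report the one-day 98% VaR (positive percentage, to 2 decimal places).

VaR = z·σ = 2.054 × 4.46% = 9.161%.

9.16%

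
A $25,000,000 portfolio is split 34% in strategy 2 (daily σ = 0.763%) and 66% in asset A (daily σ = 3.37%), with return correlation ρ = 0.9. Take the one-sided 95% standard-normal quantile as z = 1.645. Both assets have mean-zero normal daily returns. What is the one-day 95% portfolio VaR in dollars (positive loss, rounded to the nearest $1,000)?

σ_p² = 0.34²·0.763² + 0.66²·3.37² + 2·0.9·0.34·0.66·0.763·3.37 = 6.0530 (%²).
σ_p = √6.0530 = 2.460%.
VaR = 1.645 × 2.460% = 4.047%; on $25,000,000 that is $1,011,750.

$1,012,000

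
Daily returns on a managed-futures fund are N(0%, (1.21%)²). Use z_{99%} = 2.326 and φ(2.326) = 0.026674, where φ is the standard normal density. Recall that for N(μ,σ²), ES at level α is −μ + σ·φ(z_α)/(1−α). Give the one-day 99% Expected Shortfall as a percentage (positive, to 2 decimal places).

Tail multiplier: φ(z)/(1−α) = 0.026674 / 0.01 = 2.667.
ES = 1.21% × 2.667 = 3.227%.

3.23%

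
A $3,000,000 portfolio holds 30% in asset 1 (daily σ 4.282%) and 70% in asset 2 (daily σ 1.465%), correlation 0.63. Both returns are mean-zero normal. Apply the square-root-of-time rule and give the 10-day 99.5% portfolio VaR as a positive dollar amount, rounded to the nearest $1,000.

σ_p = √(0.3²·4.282² + 0.7²·1.465² + 2·0.63·0.3·0.7·4.282·1.465) = 2.088%.
σ_{10d} = 2.088% × √10 = 6.603%.
z(99.5%) = 2.576.
VaR = 2.576 × 6.603% = 17.009%; on $3,000,000 that is $510,270.

$510,000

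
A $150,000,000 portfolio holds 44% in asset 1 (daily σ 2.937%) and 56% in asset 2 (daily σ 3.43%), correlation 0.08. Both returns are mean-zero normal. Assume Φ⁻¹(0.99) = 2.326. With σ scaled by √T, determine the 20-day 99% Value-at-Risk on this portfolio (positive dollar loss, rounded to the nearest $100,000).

σ_p = √(0.44²·2.937² + 0.56²·3.43² + 2·0.08·0.44·0.56·2.937·3.43) = 2.399%.
σ_{20d} = 2.399% × √20 = 10.729%.
VaR = 2.326 × 10.729% = 24.956%; on $150,000,000 that is $37,434,000.

$37,400,000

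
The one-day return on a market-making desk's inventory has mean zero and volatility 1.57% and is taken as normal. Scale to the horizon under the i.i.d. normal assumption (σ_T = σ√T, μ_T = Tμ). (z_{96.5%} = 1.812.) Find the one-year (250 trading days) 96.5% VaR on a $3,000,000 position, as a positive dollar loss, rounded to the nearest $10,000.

σ_{250d} = 1.57% × √250 = 24.824%.
VaR = 1.812 × 24.824% = 44.981%.
On $3,000,000: 0.44981 × $3,000,000 = $1,349,430.

$1,350,000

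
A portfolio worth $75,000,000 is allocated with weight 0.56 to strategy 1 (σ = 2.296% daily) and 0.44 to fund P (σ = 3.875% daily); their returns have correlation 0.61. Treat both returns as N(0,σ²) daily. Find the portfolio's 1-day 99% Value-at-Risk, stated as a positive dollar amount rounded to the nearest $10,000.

$4,690,000

σ_p² = 0.56²·2.296² + 0.44²·3.875² + 2·0.61·0.56·0.44·2.296·3.875 = 7.2347 (%²).
σ_p = √7.2347 = 2.690%.
At 99%, z = 2.326.
VaR = 2.326 × 2.690% = 6.257%; on $75,000,000 that is $4,692,750.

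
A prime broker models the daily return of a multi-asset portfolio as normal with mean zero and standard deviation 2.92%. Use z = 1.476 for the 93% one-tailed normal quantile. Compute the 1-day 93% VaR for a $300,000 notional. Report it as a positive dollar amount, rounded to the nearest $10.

$12,930

VaR = z·σ = 1.476 × 2.92% = 4.310%.
On $300,000: 0.04310 × $300,000 = $12,930.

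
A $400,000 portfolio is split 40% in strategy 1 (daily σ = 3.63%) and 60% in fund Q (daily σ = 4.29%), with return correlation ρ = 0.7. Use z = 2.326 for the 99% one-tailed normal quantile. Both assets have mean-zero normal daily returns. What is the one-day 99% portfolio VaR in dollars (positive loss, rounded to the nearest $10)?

$34,770

σ_p² = 0.4²·3.63² + 0.6²·4.29² + 2·0.7·0.4·0.6·3.63·4.29 = 13.9662 (%²).
σ_p = √13.9662 = 3.737%.
VaR = 2.326 × 3.737% = 8.692%; on $400,000 that is $34,768.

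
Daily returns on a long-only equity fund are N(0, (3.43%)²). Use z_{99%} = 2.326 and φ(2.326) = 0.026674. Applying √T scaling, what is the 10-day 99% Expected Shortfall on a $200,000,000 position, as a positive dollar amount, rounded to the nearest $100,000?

$57,900,000

σ_{10d} = 3.43% × √10 = 10.847%.
ES multiplier = φ(z)/(1−α) = 0.026674/0.01 = 2.667.
ES = 10.847% × 2.667 = 28.929%; on $200,000,000: $57,858,000.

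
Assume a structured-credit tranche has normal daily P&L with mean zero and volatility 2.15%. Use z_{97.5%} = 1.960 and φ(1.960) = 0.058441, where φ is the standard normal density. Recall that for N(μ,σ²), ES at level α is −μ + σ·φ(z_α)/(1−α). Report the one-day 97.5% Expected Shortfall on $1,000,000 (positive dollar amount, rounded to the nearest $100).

$50,300

Tail multiplier: φ(z)/(1−α) = 0.058441 / 0.025 = 2.338.
ES = 2.15% × 2.338 = 5.027%.
On $1,000,000: 0.05027 × $1,000,000 = $50,270.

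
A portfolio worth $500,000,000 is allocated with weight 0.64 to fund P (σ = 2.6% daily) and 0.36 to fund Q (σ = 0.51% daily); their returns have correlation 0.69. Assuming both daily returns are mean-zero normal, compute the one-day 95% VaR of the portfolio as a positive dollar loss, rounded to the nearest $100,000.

$14,800,000

σ_p² = 0.64²·2.6² + 0.36²·0.51² + 2·0.69·0.64·0.36·2.6·0.51 = 3.2242 (%²).
σ_p = √3.2242 = 1.796%.
At 95%, z = 1.645.
VaR = 1.645 × 1.796% = 2.954%; on $500,000,000 that is $14,770,000.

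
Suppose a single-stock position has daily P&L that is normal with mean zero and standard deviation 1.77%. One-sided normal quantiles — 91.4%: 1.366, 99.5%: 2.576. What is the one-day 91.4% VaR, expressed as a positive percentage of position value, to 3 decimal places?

2.418%

VaR = z·σ = 1.366 × 1.77% = 2.418%.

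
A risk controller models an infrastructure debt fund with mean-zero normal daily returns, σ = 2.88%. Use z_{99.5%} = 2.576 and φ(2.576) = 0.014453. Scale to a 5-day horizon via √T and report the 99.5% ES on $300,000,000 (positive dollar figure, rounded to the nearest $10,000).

σ_{5d} = 2.88% × √5 = 6.440%.
ES multiplier = φ(z)/(1−α) = 0.014453/0.005 = 2.891.
ES = 6.440% × 2.891 = 18.618%; on $300,000,000: $55,854,000.

$55,850,000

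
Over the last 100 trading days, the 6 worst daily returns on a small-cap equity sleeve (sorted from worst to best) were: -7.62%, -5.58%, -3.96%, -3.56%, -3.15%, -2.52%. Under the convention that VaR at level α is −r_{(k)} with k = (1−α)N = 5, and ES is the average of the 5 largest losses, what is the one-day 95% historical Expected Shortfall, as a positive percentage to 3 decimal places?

The 5 worst returns sum to -23.87%.
ES = −(-23.87%) / 5 = 4.774%.

4.774%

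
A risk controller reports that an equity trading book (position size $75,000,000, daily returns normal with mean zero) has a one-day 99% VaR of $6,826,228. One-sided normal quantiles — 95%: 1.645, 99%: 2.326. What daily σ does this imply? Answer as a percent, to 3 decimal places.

3.913%

VaR as a fraction: $6,826,228 / $75,000,000 = 9.102%.
σ = VaR / z = 9.102% / 2.326 = 3.913%.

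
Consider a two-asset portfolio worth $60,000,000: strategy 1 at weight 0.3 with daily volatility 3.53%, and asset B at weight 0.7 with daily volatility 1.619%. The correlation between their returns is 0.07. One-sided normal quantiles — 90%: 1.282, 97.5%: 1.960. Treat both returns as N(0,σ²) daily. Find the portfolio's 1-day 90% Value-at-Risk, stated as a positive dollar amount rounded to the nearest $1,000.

σ_p² = 0.3²·3.53² + 0.7²·1.619² + 2·0.07·0.3·0.7·3.53·1.619 = 2.5739 (%²).
σ_p = √2.5739 = 1.604%.
VaR = 1.282 × 1.604% = 2.056%; on $60,000,000 that is $1,233,600.

$1,234,000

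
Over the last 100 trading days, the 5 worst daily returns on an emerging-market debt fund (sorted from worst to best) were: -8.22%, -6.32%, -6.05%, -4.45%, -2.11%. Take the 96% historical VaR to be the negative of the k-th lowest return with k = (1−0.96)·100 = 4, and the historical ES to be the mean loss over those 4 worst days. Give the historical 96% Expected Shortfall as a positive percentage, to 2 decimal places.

6.26%

The 4 worst returns sum to -25.04%.
ES = −(-25.04%) / 4 = 6.26%.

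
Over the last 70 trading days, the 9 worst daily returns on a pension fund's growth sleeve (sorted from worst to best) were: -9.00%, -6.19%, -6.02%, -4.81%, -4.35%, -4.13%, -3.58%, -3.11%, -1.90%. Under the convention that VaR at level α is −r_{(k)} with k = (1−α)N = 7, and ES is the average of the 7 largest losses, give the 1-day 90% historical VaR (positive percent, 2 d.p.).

3.58%

k = 7; the 7th lowest return is -3.58%, so VaR = 3.58%.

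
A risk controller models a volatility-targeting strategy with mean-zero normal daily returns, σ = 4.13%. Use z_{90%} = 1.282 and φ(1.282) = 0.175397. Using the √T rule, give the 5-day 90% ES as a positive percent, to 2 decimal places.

16.20%

σ_{5d} = 4.13% × √5 = 9.235%.
ES multiplier = φ(z)/(1−α) = 0.175397/0.1 = 1.754.
ES = 9.235% × 1.754 = 16.198%.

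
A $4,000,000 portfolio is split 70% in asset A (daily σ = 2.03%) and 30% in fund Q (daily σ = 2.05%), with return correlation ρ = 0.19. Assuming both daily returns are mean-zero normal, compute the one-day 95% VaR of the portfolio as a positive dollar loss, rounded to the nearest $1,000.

$109,000

σ_p² = 0.7²·2.03² + 0.3²·2.05² + 2·0.19·0.7·0.3·2.03·2.05 = 2.7296 (%²).
σ_p = √2.7296 = 1.652%.
At 95%, z = 1.645.
VaR = 1.645 × 1.652% = 2.718%; on $4,000,000 that is $108,720.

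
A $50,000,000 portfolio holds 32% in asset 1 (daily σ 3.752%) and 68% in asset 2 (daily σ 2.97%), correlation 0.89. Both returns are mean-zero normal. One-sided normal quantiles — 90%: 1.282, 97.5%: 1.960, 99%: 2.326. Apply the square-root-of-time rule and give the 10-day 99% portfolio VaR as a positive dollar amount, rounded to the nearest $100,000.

σ_p = √(0.32²·3.752² + 0.68²·2.97² + 2·0.89·0.32·0.68·3.752·2.97) = 3.136%.
σ_{10d} = 3.136% × √10 = 9.917%.
VaR = 2.326 × 9.917% = 23.067%; on $50,000,000 that is $11,533,500.

$11,500,000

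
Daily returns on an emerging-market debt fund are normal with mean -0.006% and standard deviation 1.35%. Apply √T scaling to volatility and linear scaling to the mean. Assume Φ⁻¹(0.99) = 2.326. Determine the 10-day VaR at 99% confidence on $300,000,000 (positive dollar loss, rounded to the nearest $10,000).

$29,970,000

σ_{10d} = 1.35% × √10 = 4.269%; μ_{10d} = 10 × -0.006% = -0.060%.
VaR = −(-0.060%) + 2.326 × 4.269% = 9.990%.
On $300,000,000: 0.09990 × $300,000,000 = $29,970,000.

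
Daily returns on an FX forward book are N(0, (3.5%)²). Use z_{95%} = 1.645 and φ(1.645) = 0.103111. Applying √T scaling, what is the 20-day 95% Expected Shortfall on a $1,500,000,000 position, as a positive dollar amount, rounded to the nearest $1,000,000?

σ_{20d} = 3.5% × √20 = 15.652%.
ES multiplier = φ(z)/(1−α) = 0.103111/0.05 = 2.062.
ES = 15.652% × 2.062 = 32.274%; on $1,500,000,000: $484,110,000.

$484,000,000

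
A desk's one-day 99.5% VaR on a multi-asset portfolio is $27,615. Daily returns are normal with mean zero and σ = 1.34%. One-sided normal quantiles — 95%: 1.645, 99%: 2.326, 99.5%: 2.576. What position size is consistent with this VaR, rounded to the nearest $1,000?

$800,000

VaR as a fraction of value: z·σ = 2.576 × 1.34% = 3.45184%.
Position = $27,615 / 0.0345184 = $800,008.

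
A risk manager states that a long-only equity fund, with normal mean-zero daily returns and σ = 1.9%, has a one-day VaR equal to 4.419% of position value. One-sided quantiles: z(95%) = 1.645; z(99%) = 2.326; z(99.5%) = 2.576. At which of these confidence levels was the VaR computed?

99%

Implied z = VaR/σ = 4.419 / 1.9 = 2.326.
This matches z(99%) = 2.326.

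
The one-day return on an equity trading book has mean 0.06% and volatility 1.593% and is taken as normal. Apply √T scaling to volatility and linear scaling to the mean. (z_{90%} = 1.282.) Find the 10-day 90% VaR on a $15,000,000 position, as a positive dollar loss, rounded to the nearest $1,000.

$879,000

σ_{10d} = 1.593% × √10 = 5.038%; μ_{10d} = 10 × 0.06% = 0.600%.
VaR = −(0.600%) + 1.282 × 5.038% = 5.859%.
On $15,000,000: 0.05859 × $15,000,000 = $878,850.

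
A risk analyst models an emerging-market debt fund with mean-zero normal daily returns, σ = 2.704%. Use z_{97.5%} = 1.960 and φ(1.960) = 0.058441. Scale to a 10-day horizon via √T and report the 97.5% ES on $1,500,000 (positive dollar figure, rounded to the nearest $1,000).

$300,000

σ_{10d} = 2.704% × √10 = 8.551%.
ES multiplier = φ(z)/(1−α) = 0.058441/0.025 = 2.338.
ES = 8.551% × 2.338 = 19.992%; on $1,500,000: $299,880.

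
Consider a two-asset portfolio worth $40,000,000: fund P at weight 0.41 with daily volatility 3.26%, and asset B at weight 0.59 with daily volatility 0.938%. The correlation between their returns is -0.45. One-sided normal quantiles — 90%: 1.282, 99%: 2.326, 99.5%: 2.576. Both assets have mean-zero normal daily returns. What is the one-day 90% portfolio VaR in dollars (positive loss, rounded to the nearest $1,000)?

$613,000

σ_p² = 0.41²·3.26² + 0.59²·0.938² + 2·-0.45·0.41·0.59·3.26·0.938 = 1.4270 (%²).
σ_p = √1.4270 = 1.195%.
VaR = 1.282 × 1.195% = 1.532%; on $40,000,000 that is $612,800.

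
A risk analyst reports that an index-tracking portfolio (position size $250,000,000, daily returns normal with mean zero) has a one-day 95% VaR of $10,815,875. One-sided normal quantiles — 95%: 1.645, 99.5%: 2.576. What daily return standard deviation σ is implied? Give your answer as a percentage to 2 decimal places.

VaR as a fraction: $10,815,875 / $250,000,000 = 4.326%.
σ = VaR / z = 4.326% / 1.645 = 2.630%.

2.63%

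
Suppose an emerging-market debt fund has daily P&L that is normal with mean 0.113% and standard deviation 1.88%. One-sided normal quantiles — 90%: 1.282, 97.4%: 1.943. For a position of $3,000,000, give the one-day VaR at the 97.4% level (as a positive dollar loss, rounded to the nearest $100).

VaR = −μ + z·σ = −(0.113%) + 1.943 × 1.88% = 3.540%.
On $3,000,000: 0.03540 × $3,000,000 = $106,200.

$106,200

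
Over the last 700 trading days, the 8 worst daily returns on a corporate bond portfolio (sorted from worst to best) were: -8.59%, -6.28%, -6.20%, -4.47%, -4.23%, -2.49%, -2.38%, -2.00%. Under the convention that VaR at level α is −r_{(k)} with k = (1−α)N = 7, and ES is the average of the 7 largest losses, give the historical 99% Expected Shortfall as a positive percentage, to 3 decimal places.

4.949%

The 7 worst returns sum to -34.64%.
ES = −(-34.64%) / 7 = 4.9485…% ≈ 4.949%.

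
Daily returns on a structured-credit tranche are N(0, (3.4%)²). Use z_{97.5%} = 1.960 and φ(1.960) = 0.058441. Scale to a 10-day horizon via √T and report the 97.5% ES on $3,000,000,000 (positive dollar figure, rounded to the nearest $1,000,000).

σ_{10d} = 3.4% × √10 = 10.752%.
ES multiplier = φ(z)/(1−α) = 0.058441/0.025 = 2.338.
ES = 10.752% × 2.338 = 25.138%; on $3,000,000,000: $754,140,000.

$754,000,000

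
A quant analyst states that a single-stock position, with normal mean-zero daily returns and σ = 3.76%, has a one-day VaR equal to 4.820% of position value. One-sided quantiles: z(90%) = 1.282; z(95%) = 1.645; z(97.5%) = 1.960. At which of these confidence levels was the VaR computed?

90%

Implied z = VaR/σ = 4.820 / 3.76 = 1.282.
This matches z(90%) = 1.282.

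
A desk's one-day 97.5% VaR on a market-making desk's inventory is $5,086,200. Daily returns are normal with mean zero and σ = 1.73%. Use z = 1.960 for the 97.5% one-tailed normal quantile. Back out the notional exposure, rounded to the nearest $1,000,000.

$150,000,000

VaR as a fraction of value: z·σ = 1.960 × 1.73% = 3.3908%.
Position = $5,086,200 / 0.033908 = $150,000,000.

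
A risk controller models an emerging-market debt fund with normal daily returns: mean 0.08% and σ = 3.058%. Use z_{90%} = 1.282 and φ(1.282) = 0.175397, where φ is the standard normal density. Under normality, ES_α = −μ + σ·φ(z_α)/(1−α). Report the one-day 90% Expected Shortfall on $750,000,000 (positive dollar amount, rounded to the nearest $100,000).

$39,600,000

Tail multiplier: φ(z)/(1−α) = 0.175397 / 0.1 = 1.754.
ES = −(0.08%) + 3.058% × 1.754 = 5.284%.
On $750,000,000: 0.05284 × $750,000,000 = $39,630,000.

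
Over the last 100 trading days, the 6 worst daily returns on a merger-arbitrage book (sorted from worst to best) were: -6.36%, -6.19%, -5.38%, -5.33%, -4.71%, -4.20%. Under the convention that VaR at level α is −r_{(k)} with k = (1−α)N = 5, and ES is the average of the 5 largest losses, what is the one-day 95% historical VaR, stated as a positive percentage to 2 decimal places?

4.71%

k = 5; the 5th lowest return is -4.71%, so VaR = 4.71%.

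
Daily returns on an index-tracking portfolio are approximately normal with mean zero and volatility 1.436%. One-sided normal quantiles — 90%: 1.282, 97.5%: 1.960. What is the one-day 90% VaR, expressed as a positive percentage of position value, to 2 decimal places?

1.84%

VaR = z·σ = 1.282 × 1.436% = 1.841%.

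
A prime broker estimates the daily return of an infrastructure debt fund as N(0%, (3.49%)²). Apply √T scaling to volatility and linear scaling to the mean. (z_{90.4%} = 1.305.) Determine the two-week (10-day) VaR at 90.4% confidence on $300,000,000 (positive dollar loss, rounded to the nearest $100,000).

$43,200,000

σ_{10d} = 3.49% × √10 = 11.036%.
VaR = 1.305 × 11.036% = 14.402%.
On $300,000,000: 0.14402 × $300,000,000 = $43,206,000.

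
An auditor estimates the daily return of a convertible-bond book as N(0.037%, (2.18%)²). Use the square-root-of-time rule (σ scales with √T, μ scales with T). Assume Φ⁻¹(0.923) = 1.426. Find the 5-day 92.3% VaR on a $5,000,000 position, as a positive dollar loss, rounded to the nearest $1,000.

$338,000

σ_{5d} = 2.18% × √5 = 4.875%; μ_{5d} = 5 × 0.037% = 0.185%.
VaR = −(0.185%) + 1.426 × 4.875% = 6.767%.
On $5,000,000: 0.06767 × $5,000,000 = $338,350.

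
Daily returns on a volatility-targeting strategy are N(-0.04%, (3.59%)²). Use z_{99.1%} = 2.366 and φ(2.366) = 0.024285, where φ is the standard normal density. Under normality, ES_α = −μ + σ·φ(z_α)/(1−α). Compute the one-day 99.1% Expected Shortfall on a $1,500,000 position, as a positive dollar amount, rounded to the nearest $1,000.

Tail multiplier: φ(z)/(1−α) = 0.024285 / 0.009 = 2.698.
ES = −(-0.04%) + 3.59% × 2.698 = 9.726%.
On $1,500,000: 0.09726 × $1,500,000 = $145,890.

$146,000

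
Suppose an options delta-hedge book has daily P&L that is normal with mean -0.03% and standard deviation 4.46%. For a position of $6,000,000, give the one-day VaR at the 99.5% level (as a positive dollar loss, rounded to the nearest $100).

$691,100

At 99.5% one-sided, z = 2.576.
VaR = −μ + z·σ = −(-0.03%) + 2.576 × 4.46% = 11.519%.
On $6,000,000: 0.11519 × $6,000,000 = $691,140.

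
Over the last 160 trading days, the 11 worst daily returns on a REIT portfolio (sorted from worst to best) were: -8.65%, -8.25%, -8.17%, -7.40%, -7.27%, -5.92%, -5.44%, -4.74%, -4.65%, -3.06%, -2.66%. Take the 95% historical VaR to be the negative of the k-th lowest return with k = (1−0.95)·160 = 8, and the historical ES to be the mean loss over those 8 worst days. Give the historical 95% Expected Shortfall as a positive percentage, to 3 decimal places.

6.980%

The 8 worst returns sum to -55.84%.
ES = −(-55.84%) / 8 = 6.98% ≈ 6.980%.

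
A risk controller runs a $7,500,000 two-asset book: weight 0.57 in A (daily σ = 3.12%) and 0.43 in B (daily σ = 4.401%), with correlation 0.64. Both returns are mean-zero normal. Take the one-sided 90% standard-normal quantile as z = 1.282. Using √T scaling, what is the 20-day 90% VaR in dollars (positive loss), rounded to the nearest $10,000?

$1,430,000

σ_p = √(0.57²·3.12² + 0.43²·4.401² + 2·0.64·0.57·0.43·3.12·4.401) = 3.324%.
σ_{20d} = 3.324% × √20 = 14.865%.
VaR = 1.282 × 14.865% = 19.057%; on $7,500,000 that is $1,429,275.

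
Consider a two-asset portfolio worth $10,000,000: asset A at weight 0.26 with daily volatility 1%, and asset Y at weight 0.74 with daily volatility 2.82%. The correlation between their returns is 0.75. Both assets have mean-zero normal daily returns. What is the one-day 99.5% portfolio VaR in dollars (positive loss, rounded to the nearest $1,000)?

σ_p² = 0.26²·1² + 0.74²·2.82² + 2·0.75·0.26·0.74·1·2.82 = 5.2362 (%²).
σ_p = √5.2362 = 2.288%.
At 99.5%, z = 2.576.
VaR = 2.576 × 2.288% = 5.894%; on $10,000,000 that is $589,400.

$589,000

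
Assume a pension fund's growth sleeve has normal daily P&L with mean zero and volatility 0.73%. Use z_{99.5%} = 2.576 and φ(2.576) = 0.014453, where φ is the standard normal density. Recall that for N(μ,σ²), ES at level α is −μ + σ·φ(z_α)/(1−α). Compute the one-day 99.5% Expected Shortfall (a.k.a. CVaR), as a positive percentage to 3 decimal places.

2.110%

Tail multiplier: φ(z)/(1−α) = 0.014453 / 0.005 = 2.891.
ES = 0.73% × 2.891 = 2.110%.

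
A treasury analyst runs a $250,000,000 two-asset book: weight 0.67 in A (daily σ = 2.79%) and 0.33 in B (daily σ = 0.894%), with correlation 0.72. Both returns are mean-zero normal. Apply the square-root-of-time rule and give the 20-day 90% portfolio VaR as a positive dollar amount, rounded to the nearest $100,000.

$30,000,000

σ_p = √(0.67²·2.79² + 0.33²·0.894² + 2·0.72·0.67·0.33·2.79·0.894) = 2.092%.
σ_{20d} = 2.092% × √20 = 9.356%.
z(90%) = 1.282.
VaR = 1.282 × 9.356% = 11.994%; on $250,000,000 that is $29,985,000.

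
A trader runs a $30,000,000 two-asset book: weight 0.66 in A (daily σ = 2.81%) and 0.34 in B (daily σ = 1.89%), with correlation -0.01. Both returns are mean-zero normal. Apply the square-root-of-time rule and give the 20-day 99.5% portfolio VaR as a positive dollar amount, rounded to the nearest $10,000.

$6,760,000

σ_p = √(0.66²·2.81² + 0.34²·1.89² + 2·-0.01·0.66·0.34·2.81·1.89) = 1.957%.
σ_{20d} = 1.957% × √20 = 8.752%.
z(99.5%) = 2.576.
VaR = 2.576 × 8.752% = 22.545%; on $30,000,000 that is $6,763,500.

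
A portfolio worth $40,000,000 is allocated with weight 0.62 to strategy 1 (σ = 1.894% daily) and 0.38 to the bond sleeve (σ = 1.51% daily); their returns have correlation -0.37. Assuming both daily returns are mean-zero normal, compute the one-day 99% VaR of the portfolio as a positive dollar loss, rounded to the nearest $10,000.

σ_p² = 0.62²·1.894² + 0.38²·1.51² + 2·-0.37·0.62·0.38·1.894·1.51 = 1.2096 (%²).
σ_p = √1.2096 = 1.100%.
At 99%, z = 2.326.
VaR = 2.326 × 1.100% = 2.559%; on $40,000,000 that is $1,023,600.

$1,020,000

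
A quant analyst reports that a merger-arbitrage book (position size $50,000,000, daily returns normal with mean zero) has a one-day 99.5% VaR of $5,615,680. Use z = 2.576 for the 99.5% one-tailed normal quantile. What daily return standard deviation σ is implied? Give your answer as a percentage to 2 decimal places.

4.36%

VaR as a fraction: $5,615,680 / $50,000,000 = 11.231%.
σ = VaR / z = 11.231% / 2.576 = 4.360%.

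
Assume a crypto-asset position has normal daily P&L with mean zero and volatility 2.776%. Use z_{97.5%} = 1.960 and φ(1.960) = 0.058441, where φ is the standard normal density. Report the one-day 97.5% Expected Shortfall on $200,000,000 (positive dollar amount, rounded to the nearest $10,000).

Tail multiplier: φ(z)/(1−α) = 0.058441 / 0.025 = 2.338.
ES = 2.776% × 2.338 = 6.490%.
On $200,000,000: 0.06490 × $200,000,000 = $12,980,000.

$12,980,000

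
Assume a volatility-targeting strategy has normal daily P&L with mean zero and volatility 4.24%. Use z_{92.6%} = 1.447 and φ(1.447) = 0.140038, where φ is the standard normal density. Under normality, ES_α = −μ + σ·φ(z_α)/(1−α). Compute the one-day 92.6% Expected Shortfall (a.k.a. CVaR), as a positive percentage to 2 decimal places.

Tail multiplier: φ(z)/(1−α) = 0.140038 / 0.074 = 1.892.
ES = 4.24% × 1.892 = 8.022%.

8.02%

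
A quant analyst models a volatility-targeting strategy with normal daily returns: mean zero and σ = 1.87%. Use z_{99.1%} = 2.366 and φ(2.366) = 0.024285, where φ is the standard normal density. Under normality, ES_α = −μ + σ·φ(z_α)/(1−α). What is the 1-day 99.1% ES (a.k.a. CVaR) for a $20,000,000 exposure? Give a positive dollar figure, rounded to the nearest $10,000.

Tail multiplier: φ(z)/(1−α) = 0.024285 / 0.009 = 2.698.
ES = 1.87% × 2.698 = 5.045%.
On $20,000,000: 0.05045 × $20,000,000 = $1,009,000.

$1,010,000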